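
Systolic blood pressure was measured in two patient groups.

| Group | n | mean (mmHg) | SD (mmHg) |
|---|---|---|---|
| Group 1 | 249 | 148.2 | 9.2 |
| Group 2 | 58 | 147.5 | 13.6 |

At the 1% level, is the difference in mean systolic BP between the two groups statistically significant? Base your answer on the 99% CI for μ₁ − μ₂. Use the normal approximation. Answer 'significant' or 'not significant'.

Standard errors of each mean: 9.2/√249 = 0.5830 and 13.6/√58 = 1.7858.
SE(x̄₁ − x̄₂) = √(0.5830² + 1.7858²) = 1.8786 for independent samples with unequal variances.
With z* = 2.576, the margin is 2.576 × 1.8786 = 4.8393.
x̄₁ − x̄₂ = 148.2 − 147.5 = 0.7000; the interval is 0.7000 ± 4.8393 = (-4.1393, 5.5393).
The interval (-4.1393, 5.5393) contains 0, so the difference is not significant.

not significant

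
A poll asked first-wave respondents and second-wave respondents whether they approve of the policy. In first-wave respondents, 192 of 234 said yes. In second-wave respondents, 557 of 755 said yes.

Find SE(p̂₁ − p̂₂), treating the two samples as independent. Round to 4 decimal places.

p̂₁ = 192/234 = 0.8205 and p̂₂ = 557/755 = 0.7377.
SE₁ = √(p̂₁(1−p̂₁)/n₁) = √(0.8205·0.1795/234) = 0.02509; SE₂ = √(0.7377·0.2623/755) = 0.01601.
Independent samples: SE of the difference = √(SE₁² + SE₂²) = √(0.0006295081 + 0.0002563201) = 0.02976.

0.0298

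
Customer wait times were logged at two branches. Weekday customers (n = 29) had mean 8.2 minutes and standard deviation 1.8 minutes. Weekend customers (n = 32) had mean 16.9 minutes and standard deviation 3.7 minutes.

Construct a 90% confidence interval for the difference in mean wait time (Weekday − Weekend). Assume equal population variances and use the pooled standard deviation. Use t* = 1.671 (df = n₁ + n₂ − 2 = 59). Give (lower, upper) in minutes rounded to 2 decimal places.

Pooled variance s_p² = [28·1.8² + 31·3.7²] / (29+32−2) = 8.7307, so s_p = 2.9548.
SE_diff = s_p·√(1/n₁ + 1/n₂) = 2.9548·√(1/29 + 1/32) = 0.7576.
t* = 1.671; margin = 1.671 × 0.7576 = 1.2659.
Difference = 8.2 − 16.9 = -8.7000.
-8.7000 ± 1.2659 → (-9.97, -7.43).

(-9.97, -7.43)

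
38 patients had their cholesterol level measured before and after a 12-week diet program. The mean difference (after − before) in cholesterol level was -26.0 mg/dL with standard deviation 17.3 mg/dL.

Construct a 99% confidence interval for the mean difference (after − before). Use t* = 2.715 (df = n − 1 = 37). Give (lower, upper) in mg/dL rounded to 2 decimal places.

(-33.62, -18.38)

This is a matched-pairs design, so SE = s_d/√n = 17.3/√38 = 2.8064.
Margin = 2.715 × 2.8064 = 7.6194; the interval is -26.0 ± 7.6194 = (-33.62, -18.38).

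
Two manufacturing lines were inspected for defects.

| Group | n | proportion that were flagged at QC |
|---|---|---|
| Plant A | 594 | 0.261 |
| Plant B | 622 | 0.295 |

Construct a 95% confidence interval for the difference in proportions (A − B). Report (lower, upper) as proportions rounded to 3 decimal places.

(-0.084, 0.016)

The two standard errors are √(0.2610×0.7390/594) = 0.01802 and √(0.2950×0.7050/622) = 0.01829.
Because the samples are independent, SE_diff = √(0.01802² + 0.01829²) = 0.02568.
Using z* = 1.960 for 95%, ME = 1.960 × 0.02568 = 0.05033.
p̂₁ − p̂₂ = -0.0340; interval -0.0340 ± 0.05033 gives (-0.084, 0.016).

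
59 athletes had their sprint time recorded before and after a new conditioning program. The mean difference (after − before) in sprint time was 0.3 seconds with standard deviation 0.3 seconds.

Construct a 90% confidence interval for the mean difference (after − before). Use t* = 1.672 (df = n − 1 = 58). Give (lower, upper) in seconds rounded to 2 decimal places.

(0.23, 0.37)

This is a matched-pairs design, so SE = s_d/√n = 0.3/√59 = 0.0391.
Margin = 1.672 × 0.0391 = 0.0654; the interval is 0.3 ± 0.0654 = (0.23, 0.37).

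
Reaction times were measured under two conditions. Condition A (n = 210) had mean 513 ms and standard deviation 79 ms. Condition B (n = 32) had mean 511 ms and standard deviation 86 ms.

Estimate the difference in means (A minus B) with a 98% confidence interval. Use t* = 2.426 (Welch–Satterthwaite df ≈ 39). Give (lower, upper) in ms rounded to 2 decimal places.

(-37.18, 41.18)

Standard errors of each mean: 79/√210 = 5.4515 and 86/√32 = 15.2028.
SE(x̄₁ − x̄₂) = √(5.4515² + 15.2028²) = 16.1507 for independent samples with unequal variances.
With t* = 2.426, the margin is 2.426 × 16.1507 = 39.1816.
x̄₁ − x̄₂ = 513 − 511 = 2.0000; the interval is 2.0000 ± 39.1816 = (-37.18, 41.18).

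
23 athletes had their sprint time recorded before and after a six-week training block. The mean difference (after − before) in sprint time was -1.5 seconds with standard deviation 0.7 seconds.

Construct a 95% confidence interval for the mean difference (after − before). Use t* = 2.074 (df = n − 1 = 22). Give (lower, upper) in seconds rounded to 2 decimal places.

This is a matched-pairs design, so SE = s_d/√n = 0.7/√23 = 0.1460.
Margin = 2.074 × 0.1460 = 0.3028; the interval is -1.5 ± 0.3028 = (-1.80, -1.20).

(-1.80, -1.20)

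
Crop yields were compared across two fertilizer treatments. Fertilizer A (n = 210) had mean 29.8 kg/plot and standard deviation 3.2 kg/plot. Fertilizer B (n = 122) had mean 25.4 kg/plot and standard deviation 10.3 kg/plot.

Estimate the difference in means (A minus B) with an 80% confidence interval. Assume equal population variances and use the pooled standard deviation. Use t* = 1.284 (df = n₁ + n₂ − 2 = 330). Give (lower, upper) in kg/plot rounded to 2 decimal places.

(3.42, 5.38)

Pooled variance s_p² = [209·3.2² + 121·10.3²] / (210+122−2) = 45.3850, so s_p = 6.7368.
SE_diff = s_p·√(1/n₁ + 1/n₂) = 6.7368·√(1/210 + 1/122) = 0.7669.
t* = 1.284; margin = 1.284 × 0.7669 = 0.9847.
Difference = 29.8 − 25.4 = 4.4000.
4.4000 ± 0.9847 → (3.42, 5.38).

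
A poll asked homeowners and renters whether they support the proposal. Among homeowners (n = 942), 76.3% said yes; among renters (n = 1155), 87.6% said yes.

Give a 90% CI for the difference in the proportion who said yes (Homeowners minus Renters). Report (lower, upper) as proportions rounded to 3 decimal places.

SE₁ = √(p̂₁(1−p̂₁)/n₁) = √(0.7630·0.2370/942) = 0.01386; SE₂ = √(0.8760·0.1240/1155) = 0.00970.
Independent samples: SE of the difference = √(SE₁² + SE₂²) = √(0.0001920996 + 0.00009409) = 0.01692.
z* for 90% confidence is 1.645, so the margin of error is 1.645 × 0.01692 = 0.02783.
Point estimate p̂₁ − p̂₂ = 0.7630 − 0.8760 = -0.1130.
-0.1130 ± 0.02783 → (-0.141, -0.085).

(-0.141, -0.085)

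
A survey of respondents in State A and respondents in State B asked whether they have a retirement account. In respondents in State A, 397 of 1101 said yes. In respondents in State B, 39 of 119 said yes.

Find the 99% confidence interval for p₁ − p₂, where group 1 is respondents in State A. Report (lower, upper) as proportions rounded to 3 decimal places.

First, p̂₁ = 397/1101 = 0.3606; p̂₂ = 39/119 = 0.3277.
The two standard errors are √(0.3606×0.6394/1101) = 0.01447 and √(0.3277×0.6723/119) = 0.04303.
Because the samples are independent, SE_diff = √(0.01447² + 0.04303²) = 0.04540.
Using z* = 2.576 for 99%, ME = 2.576 × 0.04540 = 0.11695.
p̂₁ − p̂₂ = 0.0329; interval 0.0329 ± 0.11695 gives (-0.084, 0.150).

(-0.084, 0.150)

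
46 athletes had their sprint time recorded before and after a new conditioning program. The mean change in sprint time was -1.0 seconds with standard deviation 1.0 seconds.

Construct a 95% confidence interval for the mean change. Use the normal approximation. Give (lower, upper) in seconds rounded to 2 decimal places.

Paired design: SE = s_d/√n = 1.0/√46 = 0.1474.
z* = 1.960; margin of error = 1.960 × 0.1474 = 0.2889.
-1.0 ± 0.2889 → (-1.29, -0.71).

(-1.29, -0.71)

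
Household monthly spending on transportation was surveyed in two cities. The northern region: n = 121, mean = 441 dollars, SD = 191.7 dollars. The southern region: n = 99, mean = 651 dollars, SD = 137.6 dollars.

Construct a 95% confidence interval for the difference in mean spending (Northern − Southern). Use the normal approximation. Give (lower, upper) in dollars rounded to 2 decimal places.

SE₁ = s₁/√n₁ = 191.7/√121 = 17.4273; SE₂ = 137.6/√99 = 13.8293.
Independent samples, unequal variances: SE_diff = √(SE₁² + SE₂²) = √(303.71078529 + 191.24953849) = 22.2477.
z* = 1.960, so margin of error = 1.960 × 22.2477 = 43.6055.
Difference in means = 441 − 651 = -210.0000.
-210.0000 ± 43.6055 → (-253.61, -166.39).

(-253.61, -166.39)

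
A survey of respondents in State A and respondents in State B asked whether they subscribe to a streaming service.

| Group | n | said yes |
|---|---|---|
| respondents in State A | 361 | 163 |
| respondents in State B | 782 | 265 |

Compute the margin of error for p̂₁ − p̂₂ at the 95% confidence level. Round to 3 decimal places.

0.061

Sample proportions: 163/361 = 0.4515, 265/782 = 0.3389.
Each SE is √(p̂(1−p̂)/n): √(0.4515·0.5485/361) = 0.02619 and √(0.3389·0.6611/782) = 0.01693.
SE(p̂₁ − p̂₂) = √(SE₁² + SE₂²) = √(0.0006859161 + 0.0002866249) = 0.03119, since the two samples are independent.
At 95% confidence z* = 1.960; margin = 1.960 × 0.03119 = 0.06113.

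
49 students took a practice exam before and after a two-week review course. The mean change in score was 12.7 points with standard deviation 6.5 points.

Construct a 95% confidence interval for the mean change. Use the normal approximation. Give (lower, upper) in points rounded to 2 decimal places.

(10.88, 14.52)

This is a matched-pairs design, so SE = s_d/√n = 6.5/√49 = 0.9286.
Margin = 1.960 × 0.9286 = 1.8201; the interval is 12.7 ± 1.8201 = (10.88, 14.52).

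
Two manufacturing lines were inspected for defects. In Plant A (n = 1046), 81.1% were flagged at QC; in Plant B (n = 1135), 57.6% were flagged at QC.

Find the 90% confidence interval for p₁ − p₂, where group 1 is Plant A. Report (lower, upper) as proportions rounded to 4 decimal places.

(0.2037, 0.2663)

The two standard errors are √(0.8110×0.1890/1046) = 0.01211 and √(0.5760×0.4240/1135) = 0.01467.
Because the samples are independent, SE_diff = √(0.01211² + 0.01467²) = 0.01902.
Using z* = 1.645 for 90%, ME = 1.645 × 0.01902 = 0.03129.
p̂₁ − p̂₂ = 0.2350; interval 0.2350 ± 0.03129 gives (0.2037, 0.2663).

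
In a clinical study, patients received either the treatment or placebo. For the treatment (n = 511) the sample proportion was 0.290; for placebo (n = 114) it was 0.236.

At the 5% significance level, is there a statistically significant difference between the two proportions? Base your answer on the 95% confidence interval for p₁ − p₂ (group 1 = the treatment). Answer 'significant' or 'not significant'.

Each SE is √(p̂(1−p̂)/n): √(0.2900·0.7100/511) = 0.02007 and √(0.2360·0.7640/114) = 0.03977.
SE(p̂₁ − p̂₂) = √(SE₁² + SE₂²) = √(0.0004028049 + 0.0015816529) = 0.04455, since the two samples are independent.
At 95% confidence z* = 1.960; margin = 1.960 × 0.04455 = 0.08732.
The difference is 0.2900 − 0.2360 = 0.0540, so the interval is 0.0540 ± 0.08732 = (-0.03332, 0.14132).
The interval (-0.03332, 0.14132) contains 0, so the difference is not significant.

not significant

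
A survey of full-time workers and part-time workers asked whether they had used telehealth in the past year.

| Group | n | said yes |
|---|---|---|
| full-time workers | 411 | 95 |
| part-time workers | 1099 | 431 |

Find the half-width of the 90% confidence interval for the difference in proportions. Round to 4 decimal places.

0.0419

p̂₁ = 95/411 = 0.2311 and p̂₂ = 431/1099 = 0.3922.
SE₁ = √(p̂₁(1−p̂₁)/n₁) = √(0.2311·0.7689/411) = 0.02079; SE₂ = √(0.3922·0.6078/1099) = 0.01473.
Independent samples: SE of the difference = √(SE₁² + SE₂²) = √(0.0004322241 + 0.0002169729) = 0.02548.
z* for 90% confidence is 1.645, so the margin of error is 1.645 × 0.02548 = 0.04191.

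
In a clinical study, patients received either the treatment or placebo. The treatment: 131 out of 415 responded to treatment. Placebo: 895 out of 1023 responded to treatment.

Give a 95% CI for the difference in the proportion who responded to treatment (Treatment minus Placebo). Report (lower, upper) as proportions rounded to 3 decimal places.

(-0.608, -0.510)

Sample proportions: 131/415 = 0.3157, 895/1023 = 0.8749.
Each SE is √(p̂(1−p̂)/n): √(0.3157·0.6843/415) = 0.02282 and √(0.8749·0.1251/1023) = 0.01034.
SE(p̂₁ − p̂₂) = √(SE₁² + SE₂²) = √(0.0005207524 + 0.0001069156) = 0.02505, since the two samples are independent.
At 95% confidence z* = 1.960; margin = 1.960 × 0.02505 = 0.04910.
The difference is 0.3157 − 0.8749 = -0.5592, so the interval is -0.5592 ± 0.04910 = (-0.608, -0.510).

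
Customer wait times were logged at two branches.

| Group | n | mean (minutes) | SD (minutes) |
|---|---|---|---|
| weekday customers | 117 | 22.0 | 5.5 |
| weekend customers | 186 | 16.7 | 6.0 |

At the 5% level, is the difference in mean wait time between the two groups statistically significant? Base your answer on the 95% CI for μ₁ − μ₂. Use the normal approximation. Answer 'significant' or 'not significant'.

significant

Standard errors of each mean: 5.5/√117 = 0.5085 and 6.0/√186 = 0.4399.
SE(x̄₁ − x̄₂) = √(0.5085² + 0.4399²) = 0.6724 for independent samples with unequal variances.
With z* = 1.960, the margin is 1.960 × 0.6724 = 1.3179.
x̄₁ − x̄₂ = 22.0 − 16.7 = 5.3000; the interval is 5.3000 ± 1.3179 = (3.9821, 6.6179).
The interval (3.9821, 6.6179) does not contain 0, so the difference is significant.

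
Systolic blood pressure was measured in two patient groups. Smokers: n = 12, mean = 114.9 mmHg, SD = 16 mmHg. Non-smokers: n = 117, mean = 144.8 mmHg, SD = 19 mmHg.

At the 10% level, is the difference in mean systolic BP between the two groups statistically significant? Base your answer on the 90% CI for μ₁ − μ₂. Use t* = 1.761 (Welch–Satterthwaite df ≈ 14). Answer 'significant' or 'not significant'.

significant

SE₁ = s₁/√n₁ = 16/√12 = 4.6188; SE₂ = 19/√117 = 1.7566.
Independent samples, unequal variances: SE_diff = √(SE₁² + SE₂²) = √(21.33331344 + 3.08564356) = 4.9416.
t* = 1.761, so margin of error = 1.761 × 4.9416 = 8.7022.
Difference in means = 114.9 − 144.8 = -29.9000.
-29.9000 ± 8.7022 → (-38.6022, -21.1978).
The interval (-38.6022, -21.1978) does not contain 0, so the difference is significant.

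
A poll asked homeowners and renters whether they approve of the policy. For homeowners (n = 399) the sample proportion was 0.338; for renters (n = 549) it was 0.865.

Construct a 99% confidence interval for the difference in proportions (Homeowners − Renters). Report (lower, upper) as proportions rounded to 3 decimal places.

Each SE is √(p̂(1−p̂)/n): √(0.3380·0.6620/399) = 0.02368 and √(0.8650·0.1350/549) = 0.01458.
SE(p̂₁ − p̂₂) = √(SE₁² + SE₂²) = √(0.0005607424 + 0.0002125764) = 0.02781, since the two samples are independent.
At 99% confidence z* = 2.576; margin = 2.576 × 0.02781 = 0.07164.
The difference is 0.3380 − 0.8650 = -0.5270, so the interval is -0.5270 ± 0.07164 = (-0.599, -0.455).

(-0.599, -0.455)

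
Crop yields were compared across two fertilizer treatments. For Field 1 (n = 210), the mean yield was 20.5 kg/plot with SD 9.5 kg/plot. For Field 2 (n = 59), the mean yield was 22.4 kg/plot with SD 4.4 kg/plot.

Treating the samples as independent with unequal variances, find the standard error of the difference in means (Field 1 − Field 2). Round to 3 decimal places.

0.871

Per-group SEs: s₁/√n₁ = 9.5/√210 = 0.6556, s₂/√n₂ = 4.4/√59 = 0.5728.
Unpooled SE of the difference: √(0.42981136 + 0.32809984) = 0.8706.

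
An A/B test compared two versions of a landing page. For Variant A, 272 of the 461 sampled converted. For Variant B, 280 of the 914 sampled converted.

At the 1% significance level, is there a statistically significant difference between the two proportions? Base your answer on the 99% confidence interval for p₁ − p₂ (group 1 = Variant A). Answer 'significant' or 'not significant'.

significant

p̂₁ = 272/461 = 0.5900 and p̂₂ = 280/914 = 0.3063.
SE₁ = √(p̂₁(1−p̂₁)/n₁) = √(0.5900·0.4100/461) = 0.02291; SE₂ = √(0.3063·0.6937/914) = 0.01525.
Independent samples: SE of the difference = √(SE₁² + SE₂²) = √(0.0005248681 + 0.0002325625) = 0.02752.
z* for 99% confidence is 2.576, so the margin of error is 2.576 × 0.02752 = 0.07089.
Point estimate p̂₁ − p̂₂ = 0.5900 − 0.3063 = 0.2837.
0.2837 ± 0.07089 → (0.21281, 0.35459).
The interval (0.21281, 0.35459) does not contain 0, so the difference is significant.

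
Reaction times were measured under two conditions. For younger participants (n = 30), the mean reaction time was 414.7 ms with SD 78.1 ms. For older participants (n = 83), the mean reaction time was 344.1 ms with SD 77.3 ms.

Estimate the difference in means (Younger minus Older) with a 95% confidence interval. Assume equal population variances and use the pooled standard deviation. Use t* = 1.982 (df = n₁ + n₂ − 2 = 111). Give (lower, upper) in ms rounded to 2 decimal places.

(37.87, 103.33)

Pooled variance s_p² = [29·78.1² + 82·77.3²] / (30+83−2) = 6007.7700, so s_p = 77.5098.
SE_diff = s_p·√(1/n₁ + 1/n₂) = 77.5098·√(1/30 + 1/83) = 16.5119.
t* = 1.982; margin = 1.982 × 16.5119 = 32.7266.
Difference = 414.7 − 344.1 = 70.6000.
70.6000 ± 32.7266 → (37.87, 103.33).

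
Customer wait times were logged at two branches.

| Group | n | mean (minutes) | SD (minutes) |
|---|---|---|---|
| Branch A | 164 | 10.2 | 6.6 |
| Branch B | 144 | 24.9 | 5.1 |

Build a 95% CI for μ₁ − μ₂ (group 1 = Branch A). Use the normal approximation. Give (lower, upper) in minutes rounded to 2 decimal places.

Per-group SEs: s₁/√n₁ = 6.6/√164 = 0.5154, s₂/√n₂ = 5.1/√144 = 0.4250.
Unpooled SE of the difference: √(0.26563716 + 0.180625) = 0.6680.
Margin of error = z* · SE = 1.960 × 0.6680 = 1.3093.
x̄₁ − x̄₂ = 10.2 − 24.9 = -14.7000.
CI: -14.7000 ± 1.3093 = (-16.01, -13.39).

(-16.01, -13.39)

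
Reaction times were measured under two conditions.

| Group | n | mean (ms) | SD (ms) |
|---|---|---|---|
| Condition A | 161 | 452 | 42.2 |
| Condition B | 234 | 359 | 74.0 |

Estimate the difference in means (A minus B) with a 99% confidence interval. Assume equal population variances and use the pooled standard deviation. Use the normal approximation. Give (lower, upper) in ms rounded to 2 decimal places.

s_p = √[((n₁−1)s₁² + (n₂−1)s₂²)/(n₁+n₂−2)] = √[(160·42.2² + 233·74.0²)/393] = 63.0207.
SE = 63.0207·√(1/161 + 1/234) = 6.4530.
With z* = 2.576, margin = 2.576 × 6.4530 = 16.6229.
x̄₁ − x̄₂ = 452 − 359 = 93.0000; interval 93.0000 ± 16.6229 = (76.38, 109.62).

(76.38, 109.62)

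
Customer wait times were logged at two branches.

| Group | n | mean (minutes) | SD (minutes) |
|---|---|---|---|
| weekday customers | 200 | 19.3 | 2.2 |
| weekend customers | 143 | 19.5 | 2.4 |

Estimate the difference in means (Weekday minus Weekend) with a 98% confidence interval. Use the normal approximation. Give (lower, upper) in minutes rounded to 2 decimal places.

SE₁ = s₁/√n₁ = 2.2/√200 = 0.1556; SE₂ = 2.4/√143 = 0.2007.
Independent samples, unequal variances: SE_diff = √(SE₁² + SE₂²) = √(0.02421136 + 0.04028049) = 0.2540.
z* = 2.326, so margin of error = 2.326 × 0.2540 = 0.5908.
Difference in means = 19.3 − 19.5 = -0.2000.
-0.2000 ± 0.5908 → (-0.79, 0.39).

(-0.79, 0.39)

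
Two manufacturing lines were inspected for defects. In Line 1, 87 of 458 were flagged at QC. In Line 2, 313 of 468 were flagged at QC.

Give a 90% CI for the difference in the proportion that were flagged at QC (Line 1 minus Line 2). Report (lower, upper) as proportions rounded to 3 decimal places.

Sample proportions: 87/458 = 0.1900, 313/468 = 0.6688.
Each SE is √(p̂(1−p̂)/n): √(0.1900·0.8100/458) = 0.01833 and √(0.6688·0.3312/468) = 0.02176.
SE(p̂₁ − p̂₂) = √(SE₁² + SE₂²) = √(0.0003359889 + 0.0004734976) = 0.02845, since the two samples are independent.
At 90% confidence z* = 1.645; margin = 1.645 × 0.02845 = 0.04680.
The difference is 0.1900 − 0.6688 = -0.4788, so the interval is -0.4788 ± 0.04680 = (-0.526, -0.432).

(-0.526, -0.432)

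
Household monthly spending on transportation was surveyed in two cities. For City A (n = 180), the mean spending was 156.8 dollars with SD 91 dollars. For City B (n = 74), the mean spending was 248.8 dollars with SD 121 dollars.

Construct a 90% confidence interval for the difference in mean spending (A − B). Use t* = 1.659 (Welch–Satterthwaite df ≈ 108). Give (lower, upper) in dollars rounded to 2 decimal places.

(-117.91, -66.09)

Standard errors of each mean: 91/√180 = 6.7827 and 121/√74 = 14.0660.
SE(x̄₁ − x̄₂) = √(6.7827² + 14.0660²) = 15.6159 for independent samples with unequal variances.
With t* = 1.659, the margin is 1.659 × 15.6159 = 25.9068.
x̄₁ − x̄₂ = 156.8 − 248.8 = -92.0000; the interval is -92.0000 ± 25.9068 = (-117.91, -66.09).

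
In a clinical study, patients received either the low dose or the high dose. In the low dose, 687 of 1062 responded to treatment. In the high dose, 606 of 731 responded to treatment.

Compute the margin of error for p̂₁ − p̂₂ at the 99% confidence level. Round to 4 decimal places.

0.0521

Sample proportions: 687/1062 = 0.6469, 606/731 = 0.8290.
Each SE is √(p̂(1−p̂)/n): √(0.6469·0.3531/1062) = 0.01467 and √(0.8290·0.1710/731) = 0.01393.
SE(p̂₁ − p̂₂) = √(SE₁² + SE₂²) = √(0.0002152089 + 0.0001940449) = 0.02023, since the two samples are independent.
At 99% confidence z* = 2.576; margin = 2.576 × 0.02023 = 0.05211.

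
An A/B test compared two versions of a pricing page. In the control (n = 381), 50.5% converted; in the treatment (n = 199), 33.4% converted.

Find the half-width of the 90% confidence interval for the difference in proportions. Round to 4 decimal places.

0.0693

The two standard errors are √(0.5050×0.4950/381) = 0.02561 and √(0.3340×0.6660/199) = 0.03343.
Because the samples are independent, SE_diff = √(0.02561² + 0.03343²) = 0.04211.
Using z* = 1.645 for 90%, ME = 1.645 × 0.04211 = 0.06927.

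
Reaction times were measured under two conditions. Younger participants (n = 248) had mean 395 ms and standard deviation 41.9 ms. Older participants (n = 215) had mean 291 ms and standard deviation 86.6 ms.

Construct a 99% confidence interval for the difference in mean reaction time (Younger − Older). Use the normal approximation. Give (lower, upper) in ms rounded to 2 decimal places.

(87.31, 120.69)

Per-group SEs: s₁/√n₁ = 41.9/√248 = 2.6607, s₂/√n₂ = 86.6/√215 = 5.9061.
Unpooled SE of the difference: √(7.07932449 + 34.88201721) = 6.4778.
Margin of error = z* · SE = 2.576 × 6.4778 = 16.6868.
x̄₁ − x̄₂ = 395 − 291 = 104.0000.
CI: 104.0000 ± 16.6868 = (87.31, 120.69).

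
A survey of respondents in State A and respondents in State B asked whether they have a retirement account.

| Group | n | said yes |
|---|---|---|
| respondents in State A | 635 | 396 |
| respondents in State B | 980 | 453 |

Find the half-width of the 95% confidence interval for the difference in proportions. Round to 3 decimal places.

0.049

p̂₁ = 396/635 = 0.6236 and p̂₂ = 453/980 = 0.4622.
SE₁ = √(p̂₁(1−p̂₁)/n₁) = √(0.6236·0.3764/635) = 0.01923; SE₂ = √(0.4622·0.5378/980) = 0.01593.
Independent samples: SE of the difference = √(SE₁² + SE₂²) = √(0.0003697929 + 0.0002537649) = 0.02497.
z* for 95% confidence is 1.960, so the margin of error is 1.960 × 0.02497 = 0.04894.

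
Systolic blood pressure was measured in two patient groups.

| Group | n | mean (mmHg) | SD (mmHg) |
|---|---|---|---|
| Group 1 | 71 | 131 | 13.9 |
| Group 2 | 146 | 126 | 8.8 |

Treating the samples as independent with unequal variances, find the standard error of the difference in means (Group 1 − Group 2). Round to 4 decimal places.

Per-group SEs: s₁/√n₁ = 13.9/√71 = 1.6496, s₂/√n₂ = 8.8/√146 = 0.7283.
Unpooled SE of the difference: √(2.72118016 + 0.53042089) = 1.8032.

1.8032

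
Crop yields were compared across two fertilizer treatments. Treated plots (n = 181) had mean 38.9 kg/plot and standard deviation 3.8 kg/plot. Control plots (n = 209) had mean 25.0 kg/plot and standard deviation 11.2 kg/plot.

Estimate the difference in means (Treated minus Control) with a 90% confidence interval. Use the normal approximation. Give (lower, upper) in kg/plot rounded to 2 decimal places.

(12.54, 15.26)

Per-group SEs: s₁/√n₁ = 3.8/√181 = 0.2825, s₂/√n₂ = 11.2/√209 = 0.7747.
Unpooled SE of the difference: √(0.07980625 + 0.60016009) = 0.8246.
Margin of error = z* · SE = 1.645 × 0.8246 = 1.3565.
x̄₁ − x̄₂ = 38.9 − 25.0 = 13.9000.
CI: 13.9000 ± 1.3565 = (12.54, 15.26).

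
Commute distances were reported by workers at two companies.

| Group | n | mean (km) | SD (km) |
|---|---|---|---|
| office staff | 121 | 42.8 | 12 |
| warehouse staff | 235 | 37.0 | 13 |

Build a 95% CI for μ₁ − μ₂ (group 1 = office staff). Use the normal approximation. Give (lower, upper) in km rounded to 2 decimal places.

(3.09, 8.51)

Per-group SEs: s₁/√n₁ = 12/√121 = 1.0909, s₂/√n₂ = 13/√235 = 0.8480.
Unpooled SE of the difference: √(1.19006281 + 0.719104) = 1.3817.
Margin of error = z* · SE = 1.960 × 1.3817 = 2.7081.
x̄₁ − x̄₂ = 42.8 − 37.0 = 5.8000.
CI: 5.8000 ± 2.7081 = (3.09, 8.51).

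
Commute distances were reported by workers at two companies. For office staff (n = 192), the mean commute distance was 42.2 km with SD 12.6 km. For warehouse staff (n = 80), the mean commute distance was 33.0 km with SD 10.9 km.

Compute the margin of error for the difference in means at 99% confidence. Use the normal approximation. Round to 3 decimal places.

3.917

SE₁ = s₁/√n₁ = 12.6/√192 = 0.9093; SE₂ = 10.9/√80 = 1.2187.
Independent samples, unequal variances: SE_diff = √(SE₁² + SE₂²) = √(0.82682649 + 1.48522969) = 1.5205.
z* = 2.576, so margin of error = 2.576 × 1.5205 = 3.9168.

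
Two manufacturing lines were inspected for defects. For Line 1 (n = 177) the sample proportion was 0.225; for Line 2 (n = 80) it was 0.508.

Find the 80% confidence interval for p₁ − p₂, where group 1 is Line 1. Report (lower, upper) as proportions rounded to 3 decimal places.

(-0.365, -0.201)

The two standard errors are √(0.2250×0.7750/177) = 0.03139 and √(0.5080×0.4920/80) = 0.05589.
Because the samples are independent, SE_diff = √(0.03139² + 0.05589²) = 0.06410.
Using z* = 1.282 for 80%, ME = 1.282 × 0.06410 = 0.08218.
p̂₁ − p̂₂ = -0.2830; interval -0.2830 ± 0.08218 gives (-0.365, -0.201).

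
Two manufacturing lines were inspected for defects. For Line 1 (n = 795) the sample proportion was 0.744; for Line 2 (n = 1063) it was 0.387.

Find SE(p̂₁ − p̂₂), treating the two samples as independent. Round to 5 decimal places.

0.02151

The two standard errors are √(0.7440×0.2560/795) = 0.01548 and √(0.3870×0.6130/1063) = 0.01494.
Because the samples are independent, SE_diff = √(0.01548² + 0.01494²) = 0.02151.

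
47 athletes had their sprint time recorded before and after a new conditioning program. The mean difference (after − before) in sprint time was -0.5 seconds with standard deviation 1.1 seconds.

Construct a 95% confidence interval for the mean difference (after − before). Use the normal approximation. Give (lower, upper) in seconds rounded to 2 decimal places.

(-0.81, -0.19)

Paired design: SE = s_d/√n = 1.1/√47 = 0.1605.
z* = 1.960; margin of error = 1.960 × 0.1605 = 0.3146.
-0.5 ± 0.3146 → (-0.81, -0.19).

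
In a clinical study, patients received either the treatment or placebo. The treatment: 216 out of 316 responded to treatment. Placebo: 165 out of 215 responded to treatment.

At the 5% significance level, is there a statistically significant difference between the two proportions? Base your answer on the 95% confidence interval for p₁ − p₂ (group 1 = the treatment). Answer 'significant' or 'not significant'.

Sample proportions: 216/316 = 0.6835, 165/215 = 0.7674.
Each SE is √(p̂(1−p̂)/n): √(0.6835·0.3165/316) = 0.02616 and √(0.7674·0.2326/215) = 0.02881.
SE(p̂₁ − p̂₂) = √(SE₁² + SE₂²) = √(0.0006843456 + 0.0008300161) = 0.03891, since the two samples are independent.
At 95% confidence z* = 1.960; margin = 1.960 × 0.03891 = 0.07626.
The difference is 0.6835 − 0.7674 = -0.0839, so the interval is -0.0839 ± 0.07626 = (-0.16016, -0.00764).
The interval (-0.16016, -0.00764) does not contain 0, so the difference is significant.

significant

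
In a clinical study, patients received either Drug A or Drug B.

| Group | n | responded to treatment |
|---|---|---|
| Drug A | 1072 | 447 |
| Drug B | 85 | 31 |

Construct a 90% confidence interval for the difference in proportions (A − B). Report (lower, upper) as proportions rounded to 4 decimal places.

(-0.0371, 0.1417)

Sample proportions: 447/1072 = 0.4170, 31/85 = 0.3647.
Each SE is √(p̂(1−p̂)/n): √(0.4170·0.5830/1072) = 0.01506 and √(0.3647·0.6353/85) = 0.05221.
SE(p̂₁ − p̂₂) = √(SE₁² + SE₂²) = √(0.0002268036 + 0.0027258841) = 0.05434, since the two samples are independent.
At 90% confidence z* = 1.645; margin = 1.645 × 0.05434 = 0.08939.
The difference is 0.4170 − 0.3647 = 0.0523, so the interval is 0.0523 ± 0.08939 = (-0.0371, 0.1417).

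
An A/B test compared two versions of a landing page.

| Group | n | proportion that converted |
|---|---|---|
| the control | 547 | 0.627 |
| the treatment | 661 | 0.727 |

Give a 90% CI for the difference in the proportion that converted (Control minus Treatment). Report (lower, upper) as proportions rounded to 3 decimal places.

SE₁ = √(p̂₁(1−p̂₁)/n₁) = √(0.6270·0.3730/547) = 0.02068; SE₂ = √(0.7270·0.2730/661) = 0.01733.
Independent samples: SE of the difference = √(SE₁² + SE₂²) = √(0.0004276624 + 0.0003003289) = 0.02698.
z* for 90% confidence is 1.645, so the margin of error is 1.645 × 0.02698 = 0.04438.
Point estimate p̂₁ − p̂₂ = 0.6270 − 0.7270 = -0.1000.
-0.1000 ± 0.04438 → (-0.144, -0.056).

(-0.144, -0.056)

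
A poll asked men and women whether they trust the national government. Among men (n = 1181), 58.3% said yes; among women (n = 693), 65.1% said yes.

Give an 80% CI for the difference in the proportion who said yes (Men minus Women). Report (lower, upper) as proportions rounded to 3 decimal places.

Each SE is √(p̂(1−p̂)/n): √(0.5830·0.4170/1181) = 0.01435 and √(0.6510·0.3490/693) = 0.01811.
SE(p̂₁ − p̂₂) = √(SE₁² + SE₂²) = √(0.0002059225 + 0.0003279721) = 0.02311, since the two samples are independent.
At 80% confidence z* = 1.282; margin = 1.282 × 0.02311 = 0.02963.
The difference is 0.5830 − 0.6510 = -0.0680, so the interval is -0.0680 ± 0.02963 = (-0.098, -0.038).

(-0.098, -0.038)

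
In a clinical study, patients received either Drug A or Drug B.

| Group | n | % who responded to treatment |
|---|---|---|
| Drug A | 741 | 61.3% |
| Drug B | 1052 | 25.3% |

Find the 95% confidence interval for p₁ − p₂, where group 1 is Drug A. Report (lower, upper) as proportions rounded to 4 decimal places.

SE₁ = √(p̂₁(1−p̂₁)/n₁) = √(0.6130·0.3870/741) = 0.01789; SE₂ = √(0.2530·0.7470/1052) = 0.01340.
Independent samples: SE of the difference = √(SE₁² + SE₂²) = √(0.0003200521 + 0.00017956) = 0.02235.
z* for 95% confidence is 1.960, so the margin of error is 1.960 × 0.02235 = 0.04381.
Point estimate p̂₁ − p̂₂ = 0.6130 − 0.2530 = 0.3600.
0.3600 ± 0.04381 → (0.3162, 0.4038).

(0.3162, 0.4038)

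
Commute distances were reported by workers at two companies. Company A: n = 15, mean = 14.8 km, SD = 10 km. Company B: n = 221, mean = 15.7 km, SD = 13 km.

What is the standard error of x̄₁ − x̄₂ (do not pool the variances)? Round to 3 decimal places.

Standard errors of each mean: 10/√15 = 2.5820 and 13/√221 = 0.8745.
SE(x̄₁ − x̄₂) = √(2.5820² + 0.8745²) = 2.7261 for independent samples with unequal variances.

2.726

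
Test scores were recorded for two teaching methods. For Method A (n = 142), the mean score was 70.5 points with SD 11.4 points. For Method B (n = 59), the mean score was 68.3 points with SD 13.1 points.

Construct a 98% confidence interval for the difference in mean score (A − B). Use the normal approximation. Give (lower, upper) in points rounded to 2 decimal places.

(-2.35, 6.75)

Standard errors of each mean: 11.4/√142 = 0.9567 and 13.1/√59 = 1.7055.
SE(x̄₁ − x̄₂) = √(0.9567² + 1.7055²) = 1.9555 for independent samples with unequal variances.
With z* = 2.326, the margin is 2.326 × 1.9555 = 4.5485.
x̄₁ − x̄₂ = 70.5 − 68.3 = 2.2000; the interval is 2.2000 ± 4.5485 = (-2.35, 6.75).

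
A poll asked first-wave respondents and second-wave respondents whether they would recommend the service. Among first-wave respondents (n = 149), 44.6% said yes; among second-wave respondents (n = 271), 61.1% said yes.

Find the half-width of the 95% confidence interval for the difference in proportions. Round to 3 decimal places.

The two standard errors are √(0.4460×0.5540/149) = 0.04072 and √(0.6110×0.3890/271) = 0.02961.
Because the samples are independent, SE_diff = √(0.04072² + 0.02961²) = 0.05035.
Using z* = 1.960 for 95%, ME = 1.960 × 0.05035 = 0.09869.

0.099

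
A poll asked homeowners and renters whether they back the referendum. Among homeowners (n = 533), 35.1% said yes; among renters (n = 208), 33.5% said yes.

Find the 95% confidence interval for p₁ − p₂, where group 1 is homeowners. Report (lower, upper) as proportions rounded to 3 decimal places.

(-0.060, 0.092)

Each SE is √(p̂(1−p̂)/n): √(0.3510·0.6490/533) = 0.02067 and √(0.3350·0.6650/208) = 0.03273.
SE(p̂₁ − p̂₂) = √(SE₁² + SE₂²) = √(0.0004272489 + 0.0010712529) = 0.03871, since the two samples are independent.
At 95% confidence z* = 1.960; margin = 1.960 × 0.03871 = 0.07587.
The difference is 0.3510 − 0.3350 = 0.0160, so the interval is 0.0160 ± 0.07587 = (-0.060, 0.092).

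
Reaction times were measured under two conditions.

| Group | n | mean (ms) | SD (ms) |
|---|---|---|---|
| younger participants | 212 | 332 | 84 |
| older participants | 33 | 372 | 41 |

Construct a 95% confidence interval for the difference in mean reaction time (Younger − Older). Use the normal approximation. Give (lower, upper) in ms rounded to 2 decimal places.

(-57.99, -22.01)

SE₁ = s₁/√n₁ = 84/√212 = 5.7691; SE₂ = 41/√33 = 7.1372.
Independent samples, unequal variances: SE_diff = √(SE₁² + SE₂²) = √(33.28251481 + 50.93962384) = 9.1773.
z* = 1.960, so margin of error = 1.960 × 9.1773 = 17.9875.
Difference in means = 332 − 372 = -40.0000.
-40.0000 ± 17.9875 → (-57.99, -22.01).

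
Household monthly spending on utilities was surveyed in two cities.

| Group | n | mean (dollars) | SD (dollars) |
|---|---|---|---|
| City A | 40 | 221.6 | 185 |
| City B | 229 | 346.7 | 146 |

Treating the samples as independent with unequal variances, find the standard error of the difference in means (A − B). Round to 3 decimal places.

30.801

SE₁ = s₁/√n₁ = 185/√40 = 29.2511; SE₂ = 146/√229 = 9.6480.
Independent samples, unequal variances: SE_diff = √(SE₁² + SE₂²) = √(855.62685121 + 93.083904) = 30.8011.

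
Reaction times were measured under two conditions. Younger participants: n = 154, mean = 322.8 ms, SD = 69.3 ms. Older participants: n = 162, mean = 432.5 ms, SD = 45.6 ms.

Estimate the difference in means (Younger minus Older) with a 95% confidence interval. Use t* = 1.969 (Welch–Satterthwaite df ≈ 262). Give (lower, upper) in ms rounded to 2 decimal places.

Per-group SEs: s₁/√n₁ = 69.3/√154 = 5.5844, s₂/√n₂ = 45.6/√162 = 3.5827.
Unpooled SE of the difference: √(31.18552336 + 12.83573929) = 6.6349.
Margin of error = t* · SE = 1.969 × 6.6349 = 13.0641.
x̄₁ − x̄₂ = 322.8 − 432.5 = -109.7000.
CI: -109.7000 ± 13.0641 = (-122.76, -96.64).

(-122.76, -96.64)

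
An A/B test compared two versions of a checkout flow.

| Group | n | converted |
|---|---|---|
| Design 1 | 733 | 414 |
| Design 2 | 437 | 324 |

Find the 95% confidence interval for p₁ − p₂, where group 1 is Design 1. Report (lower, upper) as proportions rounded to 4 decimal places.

First, p̂₁ = 414/733 = 0.5648; p̂₂ = 324/437 = 0.7414.
The two standard errors are √(0.5648×0.4352/733) = 0.01831 and √(0.7414×0.2586/437) = 0.02095.
Because the samples are independent, SE_diff = √(0.01831² + 0.02095²) = 0.02782.
Using z* = 1.960 for 95%, ME = 1.960 × 0.02782 = 0.05453.
p̂₁ − p̂₂ = -0.1766; interval -0.1766 ± 0.05453 gives (-0.2311, -0.1221).

(-0.2311, -0.1221)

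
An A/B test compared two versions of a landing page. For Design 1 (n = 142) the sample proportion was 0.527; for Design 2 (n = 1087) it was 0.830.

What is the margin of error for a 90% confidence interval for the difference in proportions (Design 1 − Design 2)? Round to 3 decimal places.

Each SE is √(p̂(1−p̂)/n): √(0.5270·0.4730/142) = 0.04190 and √(0.8300·0.1700/1087) = 0.01139.
SE(p̂₁ − p̂₂) = √(SE₁² + SE₂²) = √(0.00175561 + 0.0001297321) = 0.04342, since the two samples are independent.
At 90% confidence z* = 1.645; margin = 1.645 × 0.04342 = 0.07143.

0.071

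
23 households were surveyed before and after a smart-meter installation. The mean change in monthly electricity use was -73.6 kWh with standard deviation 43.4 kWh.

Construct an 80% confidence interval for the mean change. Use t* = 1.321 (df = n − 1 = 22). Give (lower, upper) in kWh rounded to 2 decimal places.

(-85.55, -61.65)

Paired design: SE = s_d/√n = 43.4/√23 = 9.0495.
t* = 1.321; margin of error = 1.321 × 9.0495 = 11.9544.
-73.6 ± 11.9544 → (-85.55, -61.65).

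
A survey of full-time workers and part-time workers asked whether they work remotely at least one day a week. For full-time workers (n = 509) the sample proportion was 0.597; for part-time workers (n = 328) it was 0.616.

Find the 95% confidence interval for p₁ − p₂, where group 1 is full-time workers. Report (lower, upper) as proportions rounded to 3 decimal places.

(-0.087, 0.049)

Each SE is √(p̂(1−p̂)/n): √(0.5970·0.4030/509) = 0.02174 and √(0.6160·0.3840/328) = 0.02685.
SE(p̂₁ − p̂₂) = √(SE₁² + SE₂²) = √(0.0004726276 + 0.0007209225) = 0.03455, since the two samples are independent.
At 95% confidence z* = 1.960; margin = 1.960 × 0.03455 = 0.06772.
The difference is 0.5970 − 0.6160 = -0.0190, so the interval is -0.0190 ± 0.06772 = (-0.087, 0.049).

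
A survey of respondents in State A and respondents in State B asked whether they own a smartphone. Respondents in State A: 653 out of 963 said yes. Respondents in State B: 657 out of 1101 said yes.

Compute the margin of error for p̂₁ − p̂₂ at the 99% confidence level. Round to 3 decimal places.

0.054

p̂₁ = 653/963 = 0.6781 and p̂₂ = 657/1101 = 0.5967.
SE₁ = √(p̂₁(1−p̂₁)/n₁) = √(0.6781·0.3219/963) = 0.01506; SE₂ = √(0.5967·0.4033/1101) = 0.01478.
Independent samples: SE of the difference = √(SE₁² + SE₂²) = √(0.0002268036 + 0.0002184484) = 0.02110.
z* for 99% confidence is 2.576, so the margin of error is 2.576 × 0.02110 = 0.05435.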